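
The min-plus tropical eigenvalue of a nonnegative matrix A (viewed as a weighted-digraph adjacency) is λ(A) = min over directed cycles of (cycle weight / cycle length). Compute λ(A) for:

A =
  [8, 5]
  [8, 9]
λ(A) = 13/2

Enumerate directed cycles and compute their means (weight / length). Sample:
  cycle 0 → 0: weight = 8, length = 1, mean = 8/1 ≈ 8.000
  cycle 1 → 1: weight = 9, length = 1, mean = 9/1 ≈ 9.000
  cycle 0 → 1 → 0: weight = 13, length = 2, mean = 13/2 ≈ 6.500
  cycle 1 → 0 → 1: weight = 13, length = 2, mean = 13/2 ≈ 6.500
Minimum mean = 6.500, attained e.g. along the cycle 0 → 1 → 0 with weight 13 and length 2. So λ(A) = 13/2 = 13/2.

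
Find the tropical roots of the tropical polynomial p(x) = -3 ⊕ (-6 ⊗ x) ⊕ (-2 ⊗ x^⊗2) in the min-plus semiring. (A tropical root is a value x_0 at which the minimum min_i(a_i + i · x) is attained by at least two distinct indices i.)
Roots: {-4, 3}

Each tropical root is a break point of the lower envelope of the lines y = a_i + i · x (there are 3 lines, with slopes 0, 1, ..., 2). Only the lines that attain the minimum somewhere contribute to roots; other lines are dominated. Here the surviving (envelope) indices are i = 2, i = 1, i = 0.
Intersections between consecutive envelope lines give the roots: for adjacent envelope indices i < j the intersection is x = (a_i − a_j) / (j − i). Reading off the sorted break points: {-4, 3}.
Verification: at each break x_0, at least two indices attain the minimum of min_i(a_i + i · x_0).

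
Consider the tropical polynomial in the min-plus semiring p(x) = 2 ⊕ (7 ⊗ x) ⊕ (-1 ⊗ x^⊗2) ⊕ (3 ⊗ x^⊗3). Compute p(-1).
p(-1) = -3

A tropical monomial a ⊗ x^⊗i evaluates to a + i · x. Evaluating each term at x = -1:
  Term 0 contributes 2 + 0 · -1 = 2
  Term 1 contributes 7 + 1 · -1 = 6
  Term 2 contributes -1 + 2 · -1 = -3
  Term 3 contributes 3 + 3 · -1 = 0
p(-1) = ⊕ of these = min[2, 6, -3, 0] = -3.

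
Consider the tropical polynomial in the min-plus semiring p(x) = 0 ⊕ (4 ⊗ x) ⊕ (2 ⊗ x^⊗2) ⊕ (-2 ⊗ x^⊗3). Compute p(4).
p(4) = 0

A tropical monomial a ⊗ x^⊗i evaluates to a + i · x. Evaluating each term at x = 4:
  Term 0 contributes 0 + 0 · 4 = 0
  Term 1 contributes 4 + 1 · 4 = 8
  Term 2 contributes 2 + 2 · 4 = 10
  Term 3 contributes -2 + 3 · 4 = 10
p(4) = ⊕ of these = min[0, 8, 10, 10] = 0.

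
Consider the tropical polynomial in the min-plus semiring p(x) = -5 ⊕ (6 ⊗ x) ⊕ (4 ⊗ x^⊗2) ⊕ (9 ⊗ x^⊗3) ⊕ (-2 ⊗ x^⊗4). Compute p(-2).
p(-2) = -10

A tropical monomial a ⊗ x^⊗i evaluates to a + i · x. Evaluating each term at x = -2:
  Term 0 contributes -5 + 0 · -2 = -5
  Term 1 contributes 6 + 1 · -2 = 4
  Term 2 contributes 4 + 2 · -2 = 0
  Term 3 contributes 9 + 3 · -2 = 3
  Term 4 contributes -2 + 4 · -2 = -10
p(-2) = ⊕ of these = min[-5, 4, 0, 3, -10] = -10.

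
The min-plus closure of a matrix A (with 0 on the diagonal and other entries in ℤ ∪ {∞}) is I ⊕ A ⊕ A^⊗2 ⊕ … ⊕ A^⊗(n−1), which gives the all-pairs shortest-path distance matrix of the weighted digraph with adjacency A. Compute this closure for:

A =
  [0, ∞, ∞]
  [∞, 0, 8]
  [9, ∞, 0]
Closure =
  [0, ∞, ∞]
  [17, 0, 8]
  [9, ∞, 0]

This is the Floyd-Warshall all-pairs shortest-path computation. For each intermediate vertex k = 0, 1, …, 2, update dist[i][j] ← min(dist[i][j], dist[i][k] + dist[k][j]). The final matrix gives, for each (i, j), the minimum total weight of any directed path from i to j (possibly empty when i = j).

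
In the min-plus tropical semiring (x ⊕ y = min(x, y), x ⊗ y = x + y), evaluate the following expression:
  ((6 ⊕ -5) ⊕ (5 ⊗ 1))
((6 ⊕ -5) ⊕ (5 ⊗ 1)) = -5

Expand innermost to outermost. Recall ⊕ takes the minimum of its arguments and ⊗ takes their sum. Working out the expression ((6 ⊕ -5) ⊕ (5 ⊗ 1)) gives -5.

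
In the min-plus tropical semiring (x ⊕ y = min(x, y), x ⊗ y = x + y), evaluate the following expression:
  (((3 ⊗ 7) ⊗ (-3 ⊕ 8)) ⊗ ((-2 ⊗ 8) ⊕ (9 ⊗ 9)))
(((3 ⊗ 7) ⊗ (-3 ⊕ 8)) ⊗ ((-2 ⊗ 8) ⊕ (9 ⊗ 9))) = 13

Expand innermost to outermost. Recall ⊕ takes the minimum of its arguments and ⊗ takes their sum. Working out the expression (((3 ⊗ 7) ⊗ (-3 ⊕ 8)) ⊗ ((-2 ⊗ 8) ⊕ (9 ⊗ 9))) gives 13.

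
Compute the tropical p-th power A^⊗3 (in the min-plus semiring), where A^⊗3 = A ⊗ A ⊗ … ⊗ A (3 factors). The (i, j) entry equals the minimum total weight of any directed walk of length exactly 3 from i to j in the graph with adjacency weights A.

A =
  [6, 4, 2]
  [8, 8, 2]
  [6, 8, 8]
A^⊗3 =
  [12, 12, 10]
  [14, 12, 10]
  [14, 16, 12]

Each entry (A^⊗3)_ij equals the minimum over all length-3 walks i = v_0 → v_1 → … → v_3 = j of Σ_t A[v_t][v_{t+1}]. For example, for (i, j) = (0, 2) we minimise over 9 possible intermediate vertex sequences; the minimum is 10, attained along the walk 0 → 2 → 0 → 2.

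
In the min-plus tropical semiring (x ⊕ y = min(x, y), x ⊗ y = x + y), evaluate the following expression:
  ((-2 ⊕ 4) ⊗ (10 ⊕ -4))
((-2 ⊕ 4) ⊗ (10 ⊕ -4)) = -6

Expand innermost to outermost. Recall ⊕ takes the minimum of its arguments and ⊗ takes their sum. Working out the expression ((-2 ⊕ 4) ⊗ (10 ⊕ -4)) gives -6.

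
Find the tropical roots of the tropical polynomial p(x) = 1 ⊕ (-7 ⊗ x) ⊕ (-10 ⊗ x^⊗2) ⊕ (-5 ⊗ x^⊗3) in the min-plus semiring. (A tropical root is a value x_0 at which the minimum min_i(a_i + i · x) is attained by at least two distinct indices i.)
Roots: {-5, 3, 8}

Each tropical root is a break point of the lower envelope of the lines y = a_i + i · x (there are 4 lines, with slopes 0, 1, ..., 3). Only the lines that attain the minimum somewhere contribute to roots; other lines are dominated. Here the surviving (envelope) indices are i = 3, i = 2, i = 1, i = 0.
Intersections between consecutive envelope lines give the roots: for adjacent envelope indices i < j the intersection is x = (a_i − a_j) / (j − i). Reading off the sorted break points: {-5, 3, 8}.
Verification: at each break x_0, at least two indices attain the minimum of min_i(a_i + i · x_0).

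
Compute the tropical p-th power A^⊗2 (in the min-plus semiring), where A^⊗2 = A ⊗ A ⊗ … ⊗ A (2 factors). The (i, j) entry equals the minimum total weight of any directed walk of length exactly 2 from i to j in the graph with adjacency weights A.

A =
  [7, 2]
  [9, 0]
A^⊗2 =
  [11, 2]
  [9, 0]

Each entry (A^⊗2)_ij equals the minimum over all length-2 walks i = v_0 → v_1 → … → v_2 = j of Σ_t A[v_t][v_{t+1}]. For example, for (i, j) = (0, 1) we minimise over 2 possible intermediate vertex sequences; the minimum is 2, attained along the walk 0 → 1 → 1.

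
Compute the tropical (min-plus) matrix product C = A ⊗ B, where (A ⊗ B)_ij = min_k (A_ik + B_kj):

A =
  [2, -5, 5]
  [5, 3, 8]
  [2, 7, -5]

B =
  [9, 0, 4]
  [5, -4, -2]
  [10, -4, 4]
A ⊗ B =
  [0, -9, -7]
  [8, -1, 1]
  [5, -9, -1]

Apply the min-plus product entry-by-entry:
  C[0][0] = min over k of (A[0][0] + B[0][0] = 2 + 9 = 11, A[0][1] + B[1][0] = -5 + 5 = 0, A[0][2] + B[2][0] = 5 + 10 = 15) = 0 (attained at k = 1)
  C[0][1] = min over k of (A[0][0] + B[0][1] = 2 + 0 = 2, A[0][1] + B[1][1] = -5 + -4 = -9, A[0][2] + B[2][1] = 5 + -4 = 1) = -9 (attained at k = 1)
  C[0][2] = min over k of (A[0][0] + B[0][2] = 2 + 4 = 6, A[0][1] + B[1][2] = -5 + -2 = -7, A[0][2] + B[2][2] = 5 + 4 = 9) = -7 (attained at k = 1)
  C[1][0] = min over k of (A[1][0] + B[0][0] = 5 + 9 = 14, A[1][1] + B[1][0] = 3 + 5 = 8, A[1][2] + B[2][0] = 8 + 10 = 18) = 8 (attained at k = 1)
  C[1][1] = min over k of (A[1][0] + B[0][1] = 5 + 0 = 5, A[1][1] + B[1][1] = 3 + -4 = -1, A[1][2] + B[2][1] = 8 + -4 = 4) = -1 (attained at k = 1)
  C[1][2] = min over k of (A[1][0] + B[0][2] = 5 + 4 = 9, A[1][1] + B[1][2] = 3 + -2 = 1, A[1][2] + B[2][2] = 8 + 4 = 12) = 1 (attained at k = 1)
  C[2][0] = min over k of (A[2][0] + B[0][0] = 2 + 9 = 11, A[2][1] + B[1][0] = 7 + 5 = 12, A[2][2] + B[2][0] = -5 + 10 = 5) = 5 (attained at k = 2)
  C[2][1] = min over k of (A[2][0] + B[0][1] = 2 + 0 = 2, A[2][1] + B[1][1] = 7 + -4 = 3, A[2][2] + B[2][1] = -5 + -4 = -9) = -9 (attained at k = 2)
  C[2][2] = min over k of (A[2][0] + B[0][2] = 2 + 4 = 6, A[2][1] + B[1][2] = 7 + -2 = 5, A[2][2] + B[2][2] = -5 + 4 = -1) = -1 (attained at k = 2)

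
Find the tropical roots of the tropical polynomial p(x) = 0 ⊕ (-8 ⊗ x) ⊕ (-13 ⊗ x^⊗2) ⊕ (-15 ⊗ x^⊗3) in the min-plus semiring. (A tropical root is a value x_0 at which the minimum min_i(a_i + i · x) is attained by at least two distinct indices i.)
Roots: {2, 5, 8}

Each tropical root is a break point of the lower envelope of the lines y = a_i + i · x (there are 4 lines, with slopes 0, 1, ..., 3). Only the lines that attain the minimum somewhere contribute to roots; other lines are dominated. Here the surviving (envelope) indices are i = 3, i = 2, i = 1, i = 0.
Intersections between consecutive envelope lines give the roots: for adjacent envelope indices i < j the intersection is x = (a_i − a_j) / (j − i). Reading off the sorted break points: {2, 5, 8}.
Verification: at each break x_0, at least two indices attain the minimum of min_i(a_i + i · x_0).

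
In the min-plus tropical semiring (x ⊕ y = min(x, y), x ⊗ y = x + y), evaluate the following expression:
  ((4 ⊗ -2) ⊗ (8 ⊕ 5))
((4 ⊗ -2) ⊗ (8 ⊕ 5)) = 7

Expand innermost to outermost. Recall ⊕ takes the minimum of its arguments and ⊗ takes their sum. Working out the expression ((4 ⊗ -2) ⊗ (8 ⊕ 5)) gives 7.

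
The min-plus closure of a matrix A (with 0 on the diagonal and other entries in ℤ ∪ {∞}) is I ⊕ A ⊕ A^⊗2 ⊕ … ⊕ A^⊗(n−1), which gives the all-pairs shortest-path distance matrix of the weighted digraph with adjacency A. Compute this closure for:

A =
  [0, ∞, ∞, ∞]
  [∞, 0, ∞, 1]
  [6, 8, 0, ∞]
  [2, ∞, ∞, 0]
Closure =
  [0, ∞, ∞, ∞]
  [3, 0, ∞, 1]
  [6, 8, 0, 9]
  [2, ∞, ∞, 0]

This is the Floyd-Warshall all-pairs shortest-path computation. For each intermediate vertex k = 0, 1, …, 3, update dist[i][j] ← min(dist[i][j], dist[i][k] + dist[k][j]). The final matrix gives, for each (i, j), the minimum total weight of any directed path from i to j (possibly empty when i = j).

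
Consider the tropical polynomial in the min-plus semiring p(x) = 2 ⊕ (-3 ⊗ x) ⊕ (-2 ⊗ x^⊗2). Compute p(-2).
p(-2) = -6

A tropical monomial a ⊗ x^⊗i evaluates to a + i · x. Evaluating each term at x = -2:
  Term 0 contributes 2 + 0 · -2 = 2
  Term 1 contributes -3 + 1 · -2 = -5
  Term 2 contributes -2 + 2 · -2 = -6
p(-2) = ⊕ of these = min[2, -5, -6] = -6.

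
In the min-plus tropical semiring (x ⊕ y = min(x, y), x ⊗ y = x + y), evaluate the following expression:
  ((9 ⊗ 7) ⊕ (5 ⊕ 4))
((9 ⊗ 7) ⊕ (5 ⊕ 4)) = 4

Expand innermost to outermost. Recall ⊕ takes the minimum of its arguments and ⊗ takes their sum. Working out the expression ((9 ⊗ 7) ⊕ (5 ⊕ 4)) gives 4.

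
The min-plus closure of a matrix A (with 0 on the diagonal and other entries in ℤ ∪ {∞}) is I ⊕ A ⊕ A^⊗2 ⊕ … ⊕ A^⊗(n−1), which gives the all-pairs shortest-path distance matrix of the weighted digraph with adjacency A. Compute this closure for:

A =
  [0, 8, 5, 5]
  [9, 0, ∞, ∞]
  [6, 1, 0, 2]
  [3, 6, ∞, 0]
Closure =
  [0, 6, 5, 5]
  [9, 0, 14, 14]
  [5, 1, 0, 2]
  [3, 6, 8, 0]

This is the Floyd-Warshall all-pairs shortest-path computation. For each intermediate vertex k = 0, 1, …, 3, update dist[i][j] ← min(dist[i][j], dist[i][k] + dist[k][j]). The final matrix gives, for each (i, j), the minimum total weight of any directed path from i to j (possibly empty when i = j).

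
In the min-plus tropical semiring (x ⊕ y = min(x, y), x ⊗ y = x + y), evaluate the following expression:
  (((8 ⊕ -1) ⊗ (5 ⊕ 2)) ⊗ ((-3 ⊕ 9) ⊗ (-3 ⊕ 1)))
(((8 ⊕ -1) ⊗ (5 ⊕ 2)) ⊗ ((-3 ⊕ 9) ⊗ (-3 ⊕ 1))) = -5

Expand innermost to outermost. Recall ⊕ takes the minimum of its arguments and ⊗ takes their sum. Working out the expression (((8 ⊕ -1) ⊗ (5 ⊕ 2)) ⊗ ((-3 ⊕ 9) ⊗ (-3 ⊕ 1))) gives -5.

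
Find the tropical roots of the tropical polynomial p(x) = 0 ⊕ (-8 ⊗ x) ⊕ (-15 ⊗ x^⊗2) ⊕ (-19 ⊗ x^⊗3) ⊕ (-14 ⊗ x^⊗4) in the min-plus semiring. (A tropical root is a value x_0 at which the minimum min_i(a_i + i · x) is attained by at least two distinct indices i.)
Roots: {-5, 4, 7, 8}

Each tropical root is a break point of the lower envelope of the lines y = a_i + i · x (there are 5 lines, with slopes 0, 1, ..., 4). Only the lines that attain the minimum somewhere contribute to roots; other lines are dominated. Here the surviving (envelope) indices are i = 4, i = 3, i = 2, i = 1, i = 0.
Intersections between consecutive envelope lines give the roots: for adjacent envelope indices i < j the intersection is x = (a_i − a_j) / (j − i). Reading off the sorted break points: {-5, 4, 7, 8}.
Verification: at each break x_0, at least two indices attain the minimum of min_i(a_i + i · x_0).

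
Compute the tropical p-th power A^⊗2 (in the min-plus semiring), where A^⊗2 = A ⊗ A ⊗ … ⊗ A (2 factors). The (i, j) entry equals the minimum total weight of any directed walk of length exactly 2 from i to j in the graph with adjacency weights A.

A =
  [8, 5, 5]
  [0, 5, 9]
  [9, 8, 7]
A^⊗2 =
  [5, 10, 12]
  [5, 5, 5]
  [8, 13, 14]

Each entry (A^⊗2)_ij equals the minimum over all length-2 walks i = v_0 → v_1 → … → v_2 = j of Σ_t A[v_t][v_{t+1}]. For example, for (i, j) = (0, 2) we minimise over 3 possible intermediate vertex sequences; the minimum is 12, attained along the walk 0 → 2 → 2.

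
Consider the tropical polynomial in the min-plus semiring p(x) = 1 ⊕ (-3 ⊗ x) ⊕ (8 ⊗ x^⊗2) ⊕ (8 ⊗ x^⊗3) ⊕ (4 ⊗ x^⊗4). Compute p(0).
p(0) = -3

A tropical monomial a ⊗ x^⊗i evaluates to a + i · x. Evaluating each term at x = 0:
  Term 0 contributes 1 + 0 · 0 = 1
  Term 1 contributes -3 + 1 · 0 = -3
  Term 2 contributes 8 + 2 · 0 = 8
  Term 3 contributes 8 + 3 · 0 = 8
  Term 4 contributes 4 + 4 · 0 = 4
p(0) = ⊕ of these = min[1, -3, 8, 8, 4] = -3.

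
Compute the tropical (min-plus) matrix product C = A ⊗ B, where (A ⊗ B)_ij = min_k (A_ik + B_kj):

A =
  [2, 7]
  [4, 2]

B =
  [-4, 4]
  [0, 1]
A ⊗ B =
  [-2, 6]
  [0, 3]

Apply the min-plus product entry-by-entry:
  C[0][0] = min over k of (A[0][0] + B[0][0] = 2 + -4 = -2, A[0][1] + B[1][0] = 7 + 0 = 7) = -2 (attained at k = 0)
  C[0][1] = min over k of (A[0][0] + B[0][1] = 2 + 4 = 6, A[0][1] + B[1][1] = 7 + 1 = 8) = 6 (attained at k = 0)
  C[1][0] = min over k of (A[1][0] + B[0][0] = 4 + -4 = 0, A[1][1] + B[1][0] = 2 + 0 = 2) = 0 (attained at k = 0)
  C[1][1] = min over k of (A[1][0] + B[0][1] = 4 + 4 = 8, A[1][1] + B[1][1] = 2 + 1 = 3) = 3 (attained at k = 1)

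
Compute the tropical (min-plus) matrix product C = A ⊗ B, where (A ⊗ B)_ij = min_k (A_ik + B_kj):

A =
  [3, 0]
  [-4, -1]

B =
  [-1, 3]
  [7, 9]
A ⊗ B =
  [2, 6]
  [-5, -1]

Apply the min-plus product entry-by-entry:
  C[0][0] = min over k of (A[0][0] + B[0][0] = 3 + -1 = 2, A[0][1] + B[1][0] = 0 + 7 = 7) = 2 (attained at k = 0)
  C[0][1] = min over k of (A[0][0] + B[0][1] = 3 + 3 = 6, A[0][1] + B[1][1] = 0 + 9 = 9) = 6 (attained at k = 0)
  C[1][0] = min over k of (A[1][0] + B[0][0] = -4 + -1 = -5, A[1][1] + B[1][0] = -1 + 7 = 6) = -5 (attained at k = 0)
  C[1][1] = min over k of (A[1][0] + B[0][1] = -4 + 3 = -1, A[1][1] + B[1][1] = -1 + 9 = 8) = -1 (attained at k = 0)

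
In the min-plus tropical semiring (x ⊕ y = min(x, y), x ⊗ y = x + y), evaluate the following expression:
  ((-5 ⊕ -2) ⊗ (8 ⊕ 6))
((-5 ⊕ -2) ⊗ (8 ⊕ 6)) = 1

Expand innermost to outermost. Recall ⊕ takes the minimum of its arguments and ⊗ takes their sum. Working out the expression ((-5 ⊕ -2) ⊗ (8 ⊕ 6)) gives 1.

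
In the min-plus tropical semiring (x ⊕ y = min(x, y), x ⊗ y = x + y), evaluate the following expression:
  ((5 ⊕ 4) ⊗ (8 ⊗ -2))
((5 ⊕ 4) ⊗ (8 ⊗ -2)) = 10

Expand innermost to outermost. Recall ⊕ takes the minimum of its arguments and ⊗ takes their sum. Working out the expression ((5 ⊕ 4) ⊗ (8 ⊗ -2)) gives 10.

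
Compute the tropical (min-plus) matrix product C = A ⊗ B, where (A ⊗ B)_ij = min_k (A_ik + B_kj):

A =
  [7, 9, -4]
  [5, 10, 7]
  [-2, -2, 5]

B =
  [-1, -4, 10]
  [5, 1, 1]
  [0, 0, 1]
A ⊗ B =
  [-4, -4, -3]
  [4, 1, 8]
  [-3, -6, -1]

Apply the min-plus product entry-by-entry:
  C[0][0] = min over k of (A[0][0] + B[0][0] = 7 + -1 = 6, A[0][1] + B[1][0] = 9 + 5 = 14, A[0][2] + B[2][0] = -4 + 0 = -4) = -4 (attained at k = 2)
  C[0][1] = min over k of (A[0][0] + B[0][1] = 7 + -4 = 3, A[0][1] + B[1][1] = 9 + 1 = 10, A[0][2] + B[2][1] = -4 + 0 = -4) = -4 (attained at k = 2)
  C[0][2] = min over k of (A[0][0] + B[0][2] = 7 + 10 = 17, A[0][1] + B[1][2] = 9 + 1 = 10, A[0][2] + B[2][2] = -4 + 1 = -3) = -3 (attained at k = 2)
  C[1][0] = min over k of (A[1][0] + B[0][0] = 5 + -1 = 4, A[1][1] + B[1][0] = 10 + 5 = 15, A[1][2] + B[2][0] = 7 + 0 = 7) = 4 (attained at k = 0)
  C[1][1] = min over k of (A[1][0] + B[0][1] = 5 + -4 = 1, A[1][1] + B[1][1] = 10 + 1 = 11, A[1][2] + B[2][1] = 7 + 0 = 7) = 1 (attained at k = 0)
  C[1][2] = min over k of (A[1][0] + B[0][2] = 5 + 10 = 15, A[1][1] + B[1][2] = 10 + 1 = 11, A[1][2] + B[2][2] = 7 + 1 = 8) = 8 (attained at k = 2)
  C[2][0] = min over k of (A[2][0] + B[0][0] = -2 + -1 = -3, A[2][1] + B[1][0] = -2 + 5 = 3, A[2][2] + B[2][0] = 5 + 0 = 5) = -3 (attained at k = 0)
  C[2][1] = min over k of (A[2][0] + B[0][1] = -2 + -4 = -6, A[2][1] + B[1][1] = -2 + 1 = -1, A[2][2] + B[2][1] = 5 + 0 = 5) = -6 (attained at k = 0)
  C[2][2] = min over k of (A[2][0] + B[0][2] = -2 + 10 = 8, A[2][1] + B[1][2] = -2 + 1 = -1, A[2][2] + B[2][2] = 5 + 1 = 6) = -1 (attained at k = 1)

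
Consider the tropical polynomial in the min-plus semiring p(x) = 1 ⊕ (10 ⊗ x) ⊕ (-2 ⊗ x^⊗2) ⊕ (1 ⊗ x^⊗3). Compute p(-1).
p(-1) = -4

A tropical monomial a ⊗ x^⊗i evaluates to a + i · x. Evaluating each term at x = -1:
  Term 0 contributes 1 + 0 · -1 = 1
  Term 1 contributes 10 + 1 · -1 = 9
  Term 2 contributes -2 + 2 · -1 = -4
  Term 3 contributes 1 + 3 · -1 = -2
p(-1) = ⊕ of these = min[1, 9, -4, -2] = -4.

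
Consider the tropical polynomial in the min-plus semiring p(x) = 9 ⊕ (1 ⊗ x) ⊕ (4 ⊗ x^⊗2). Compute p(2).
p(2) = 3

A tropical monomial a ⊗ x^⊗i evaluates to a + i · x. Evaluating each term at x = 2:
  Term 0 contributes 9 + 0 · 2 = 9
  Term 1 contributes 1 + 1 · 2 = 3
  Term 2 contributes 4 + 2 · 2 = 8
p(2) = ⊕ of these = min[9, 3, 8] = 3.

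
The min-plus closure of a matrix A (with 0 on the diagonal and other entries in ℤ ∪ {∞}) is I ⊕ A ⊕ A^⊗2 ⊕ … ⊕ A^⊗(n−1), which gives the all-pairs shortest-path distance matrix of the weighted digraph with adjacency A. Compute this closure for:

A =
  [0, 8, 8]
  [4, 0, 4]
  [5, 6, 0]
Closure =
  [0, 8, 8]
  [4, 0, 4]
  [5, 6, 0]

This is the Floyd-Warshall all-pairs shortest-path computation. For each intermediate vertex k = 0, 1, …, 2, update dist[i][j] ← min(dist[i][j], dist[i][k] + dist[k][j]). The final matrix gives, for each (i, j), the minimum total weight of any directed path from i to j (possibly empty when i = j).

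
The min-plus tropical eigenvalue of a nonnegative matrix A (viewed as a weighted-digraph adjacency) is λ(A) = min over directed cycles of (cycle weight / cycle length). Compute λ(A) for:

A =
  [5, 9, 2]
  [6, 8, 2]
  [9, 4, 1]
λ(A) = 1

Enumerate directed cycles and compute their means (weight / length). Sample:
  cycle 0 → 0: weight = 5, length = 1, mean = 5/1 ≈ 5.000
  cycle 1 → 1: weight = 8, length = 1, mean = 8/1 ≈ 8.000
  cycle 2 → 2: weight = 1, length = 1, mean = 1/1 ≈ 1.000
  cycle 0 → 1 → 0: weight = 15, length = 2, mean = 15/2 ≈ 7.500
  cycle 0 → 2 → 0: weight = 11, length = 2, mean = 11/2 ≈ 5.500
  cycle 1 → 0 → 1: weight = 15, length = 2, mean = 15/2 ≈ 7.500
Minimum mean = 1.000, attained e.g. along the cycle 2 → 2 with weight 1 and length 1. So λ(A) = 1/1 = 1.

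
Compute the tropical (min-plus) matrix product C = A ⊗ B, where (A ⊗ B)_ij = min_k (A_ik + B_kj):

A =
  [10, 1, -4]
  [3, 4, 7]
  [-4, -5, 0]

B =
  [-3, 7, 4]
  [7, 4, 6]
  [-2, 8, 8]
A ⊗ B =
  [-6, 4, 4]
  [0, 8, 7]
  [-7, -1, 0]

Apply the min-plus product entry-by-entry:
  C[0][0] = min over k of (A[0][0] + B[0][0] = 10 + -3 = 7, A[0][1] + B[1][0] = 1 + 7 = 8, A[0][2] + B[2][0] = -4 + -2 = -6) = -6 (attained at k = 2)
  C[0][1] = min over k of (A[0][0] + B[0][1] = 10 + 7 = 17, A[0][1] + B[1][1] = 1 + 4 = 5, A[0][2] + B[2][1] = -4 + 8 = 4) = 4 (attained at k = 2)
  C[0][2] = min over k of (A[0][0] + B[0][2] = 10 + 4 = 14, A[0][1] + B[1][2] = 1 + 6 = 7, A[0][2] + B[2][2] = -4 + 8 = 4) = 4 (attained at k = 2)
  C[1][0] = min over k of (A[1][0] + B[0][0] = 3 + -3 = 0, A[1][1] + B[1][0] = 4 + 7 = 11, A[1][2] + B[2][0] = 7 + -2 = 5) = 0 (attained at k = 0)
  C[1][1] = min over k of (A[1][0] + B[0][1] = 3 + 7 = 10, A[1][1] + B[1][1] = 4 + 4 = 8, A[1][2] + B[2][1] = 7 + 8 = 15) = 8 (attained at k = 1)
  C[1][2] = min over k of (A[1][0] + B[0][2] = 3 + 4 = 7, A[1][1] + B[1][2] = 4 + 6 = 10, A[1][2] + B[2][2] = 7 + 8 = 15) = 7 (attained at k = 0)
  C[2][0] = min over k of (A[2][0] + B[0][0] = -4 + -3 = -7, A[2][1] + B[1][0] = -5 + 7 = 2, A[2][2] + B[2][0] = 0 + -2 = -2) = -7 (attained at k = 0)
  C[2][1] = min over k of (A[2][0] + B[0][1] = -4 + 7 = 3, A[2][1] + B[1][1] = -5 + 4 = -1, A[2][2] + B[2][1] = 0 + 8 = 8) = -1 (attained at k = 1)
  C[2][2] = min over k of (A[2][0] + B[0][2] = -4 + 4 = 0, A[2][1] + B[1][2] = -5 + 6 = 1, A[2][2] + B[2][2] = 0 + 8 = 8) = 0 (attained at k = 0)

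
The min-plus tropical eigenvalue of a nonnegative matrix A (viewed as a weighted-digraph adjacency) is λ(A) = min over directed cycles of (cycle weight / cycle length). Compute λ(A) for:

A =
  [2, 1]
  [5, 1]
λ(A) = 1

Enumerate directed cycles and compute their means (weight / length). Sample:
  cycle 0 → 0: weight = 2, length = 1, mean = 2/1 ≈ 2.000
  cycle 1 → 1: weight = 1, length = 1, mean = 1/1 ≈ 1.000
  cycle 0 → 1 → 0: weight = 6, length = 2, mean = 6/2 ≈ 3.000
  cycle 1 → 0 → 1: weight = 6, length = 2, mean = 6/2 ≈ 3.000
Minimum mean = 1.000, attained e.g. along the cycle 1 → 1 with weight 1 and length 1. So λ(A) = 1/1 = 1.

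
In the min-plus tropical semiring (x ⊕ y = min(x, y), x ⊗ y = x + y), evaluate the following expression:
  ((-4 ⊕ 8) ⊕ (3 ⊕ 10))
((-4 ⊕ 8) ⊕ (3 ⊕ 10)) = -4

Expand innermost to outermost. Recall ⊕ takes the minimum of its arguments and ⊗ takes their sum. Working out the expression ((-4 ⊕ 8) ⊕ (3 ⊕ 10)) gives -4.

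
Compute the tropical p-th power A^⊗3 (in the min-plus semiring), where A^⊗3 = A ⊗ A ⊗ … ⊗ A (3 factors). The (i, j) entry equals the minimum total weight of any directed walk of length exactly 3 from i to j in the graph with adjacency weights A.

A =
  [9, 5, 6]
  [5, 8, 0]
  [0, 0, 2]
A^⊗3 =
  [5, 5, 6]
  [2, 2, 0]
  [0, 0, 2]

Each entry (A^⊗3)_ij equals the minimum over all length-3 walks i = v_0 → v_1 → … → v_3 = j of Σ_t A[v_t][v_{t+1}]. For example, for (i, j) = (0, 2) we minimise over 9 possible intermediate vertex sequences; the minimum is 6, attained along the walk 0 → 2 → 1 → 2.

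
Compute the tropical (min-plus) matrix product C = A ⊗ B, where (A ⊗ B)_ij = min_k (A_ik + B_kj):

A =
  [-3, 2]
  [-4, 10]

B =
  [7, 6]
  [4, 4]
A ⊗ B =
  [4, 3]
  [3, 2]

Apply the min-plus product entry-by-entry:
  C[0][0] = min over k of (A[0][0] + B[0][0] = -3 + 7 = 4, A[0][1] + B[1][0] = 2 + 4 = 6) = 4 (attained at k = 0)
  C[0][1] = min over k of (A[0][0] + B[0][1] = -3 + 6 = 3, A[0][1] + B[1][1] = 2 + 4 = 6) = 3 (attained at k = 0)
  C[1][0] = min over k of (A[1][0] + B[0][0] = -4 + 7 = 3, A[1][1] + B[1][0] = 10 + 4 = 14) = 3 (attained at k = 0)
  C[1][1] = min over k of (A[1][0] + B[0][1] = -4 + 6 = 2, A[1][1] + B[1][1] = 10 + 4 = 14) = 2 (attained at k = 0)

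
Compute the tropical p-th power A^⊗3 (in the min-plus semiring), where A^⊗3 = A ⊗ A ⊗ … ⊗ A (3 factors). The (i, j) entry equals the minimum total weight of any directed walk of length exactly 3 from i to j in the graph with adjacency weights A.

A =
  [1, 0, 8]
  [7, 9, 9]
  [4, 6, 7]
A^⊗3 =
  [3, 2, 10]
  [9, 8, 16]
  [6, 5, 13]

Each entry (A^⊗3)_ij equals the minimum over all length-3 walks i = v_0 → v_1 → … → v_3 = j of Σ_t A[v_t][v_{t+1}]. For example, for (i, j) = (0, 2) we minimise over 9 possible intermediate vertex sequences; the minimum is 10, attained along the walk 0 → 0 → 0 → 2.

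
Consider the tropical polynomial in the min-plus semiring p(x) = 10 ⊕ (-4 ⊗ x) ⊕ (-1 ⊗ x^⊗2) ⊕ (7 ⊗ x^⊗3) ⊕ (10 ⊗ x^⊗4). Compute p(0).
p(0) = -4

A tropical monomial a ⊗ x^⊗i evaluates to a + i · x. Evaluating each term at x = 0:
  Term 0 contributes 10 + 0 · 0 = 10
  Term 1 contributes -4 + 1 · 0 = -4
  Term 2 contributes -1 + 2 · 0 = -1
  Term 3 contributes 7 + 3 · 0 = 7
  Term 4 contributes 10 + 4 · 0 = 10
p(0) = ⊕ of these = min[10, -4, -1, 7, 10] = -4.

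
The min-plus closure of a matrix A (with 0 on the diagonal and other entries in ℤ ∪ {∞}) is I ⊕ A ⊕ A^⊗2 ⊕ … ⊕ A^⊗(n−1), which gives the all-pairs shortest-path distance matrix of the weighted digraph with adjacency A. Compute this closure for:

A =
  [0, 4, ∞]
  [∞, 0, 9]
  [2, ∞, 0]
Closure =
  [0, 4, 13]
  [11, 0, 9]
  [2, 6, 0]

This is the Floyd-Warshall all-pairs shortest-path computation. For each intermediate vertex k = 0, 1, …, 2, update dist[i][j] ← min(dist[i][j], dist[i][k] + dist[k][j]). The final matrix gives, for each (i, j), the minimum total weight of any directed path from i to j (possibly empty when i = j).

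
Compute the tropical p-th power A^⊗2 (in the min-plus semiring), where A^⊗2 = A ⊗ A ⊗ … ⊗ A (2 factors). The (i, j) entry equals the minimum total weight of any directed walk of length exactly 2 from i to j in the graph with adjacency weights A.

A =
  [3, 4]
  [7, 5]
A^⊗2 =
  [6, 7]
  [10, 10]

Each entry (A^⊗2)_ij equals the minimum over all length-2 walks i = v_0 → v_1 → … → v_2 = j of Σ_t A[v_t][v_{t+1}]. For example, for (i, j) = (0, 1) we minimise over 2 possible intermediate vertex sequences; the minimum is 7, attained along the walk 0 → 0 → 1.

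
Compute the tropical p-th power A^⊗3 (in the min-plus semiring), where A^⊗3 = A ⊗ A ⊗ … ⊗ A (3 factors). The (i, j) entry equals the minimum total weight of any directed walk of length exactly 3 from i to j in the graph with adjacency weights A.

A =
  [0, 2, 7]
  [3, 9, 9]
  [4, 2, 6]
A^⊗3 =
  [0, 2, 7]
  [3, 5, 10]
  [4, 6, 11]

Each entry (A^⊗3)_ij equals the minimum over all length-3 walks i = v_0 → v_1 → … → v_3 = j of Σ_t A[v_t][v_{t+1}]. For example, for (i, j) = (0, 2) we minimise over 9 possible intermediate vertex sequences; the minimum is 7, attained along the walk 0 → 0 → 0 → 2.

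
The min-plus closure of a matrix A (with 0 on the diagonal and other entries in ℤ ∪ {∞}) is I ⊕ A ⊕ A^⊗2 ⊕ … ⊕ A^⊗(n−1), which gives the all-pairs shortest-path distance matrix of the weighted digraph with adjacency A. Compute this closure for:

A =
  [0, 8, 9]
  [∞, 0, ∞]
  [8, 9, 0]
Closure =
  [0, 8, 9]
  [∞, 0, ∞]
  [8, 9, 0]

This is the Floyd-Warshall all-pairs shortest-path computation. For each intermediate vertex k = 0, 1, …, 2, update dist[i][j] ← min(dist[i][j], dist[i][k] + dist[k][j]). The final matrix gives, for each (i, j), the minimum total weight of any directed path from i to j (possibly empty when i = j).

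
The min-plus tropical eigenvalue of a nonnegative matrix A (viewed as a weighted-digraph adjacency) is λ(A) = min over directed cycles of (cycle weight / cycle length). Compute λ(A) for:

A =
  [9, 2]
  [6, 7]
λ(A) = 4

Enumerate directed cycles and compute their means (weight / length). Sample:
  cycle 0 → 0: weight = 9, length = 1, mean = 9/1 ≈ 9.000
  cycle 1 → 1: weight = 7, length = 1, mean = 7/1 ≈ 7.000
  cycle 0 → 1 → 0: weight = 8, length = 2, mean = 8/2 ≈ 4.000
  cycle 1 → 0 → 1: weight = 8, length = 2, mean = 8/2 ≈ 4.000
Minimum mean = 4.000, attained e.g. along the cycle 0 → 1 → 0 with weight 8 and length 2. So λ(A) = 8/2 = 4.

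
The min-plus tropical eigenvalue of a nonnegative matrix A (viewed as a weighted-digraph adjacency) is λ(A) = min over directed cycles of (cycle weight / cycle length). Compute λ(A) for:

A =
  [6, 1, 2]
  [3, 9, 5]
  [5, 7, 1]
λ(A) = 1

Enumerate directed cycles and compute their means (weight / length). Sample:
  cycle 0 → 0: weight = 6, length = 1, mean = 6/1 ≈ 6.000
  cycle 1 → 1: weight = 9, length = 1, mean = 9/1 ≈ 9.000
  cycle 2 → 2: weight = 1, length = 1, mean = 1/1 ≈ 1.000
  cycle 0 → 1 → 0: weight = 4, length = 2, mean = 4/2 ≈ 2.000
  cycle 0 → 2 → 0: weight = 7, length = 2, mean = 7/2 ≈ 3.500
  cycle 1 → 0 → 1: weight = 4, length = 2, mean = 4/2 ≈ 2.000
Minimum mean = 1.000, attained e.g. along the cycle 2 → 2 with weight 1 and length 1. So λ(A) = 1/1 = 1.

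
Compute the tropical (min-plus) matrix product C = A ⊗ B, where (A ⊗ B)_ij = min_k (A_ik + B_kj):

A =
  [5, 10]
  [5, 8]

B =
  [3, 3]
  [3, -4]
A ⊗ B =
  [8, 6]
  [8, 4]

Apply the min-plus product entry-by-entry:
  C[0][0] = min over k of (A[0][0] + B[0][0] = 5 + 3 = 8, A[0][1] + B[1][0] = 10 + 3 = 13) = 8 (attained at k = 0)
  C[0][1] = min over k of (A[0][0] + B[0][1] = 5 + 3 = 8, A[0][1] + B[1][1] = 10 + -4 = 6) = 6 (attained at k = 1)
  C[1][0] = min over k of (A[1][0] + B[0][0] = 5 + 3 = 8, A[1][1] + B[1][0] = 8 + 3 = 11) = 8 (attained at k = 0)
  C[1][1] = min over k of (A[1][0] + B[0][1] = 5 + 3 = 8, A[1][1] + B[1][1] = 8 + -4 = 4) = 4 (attained at k = 1)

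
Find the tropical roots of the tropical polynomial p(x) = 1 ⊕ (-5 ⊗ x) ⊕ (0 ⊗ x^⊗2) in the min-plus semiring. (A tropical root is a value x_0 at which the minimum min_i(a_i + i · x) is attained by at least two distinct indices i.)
Roots: {-5, 6}

Each tropical root is a break point of the lower envelope of the lines y = a_i + i · x (there are 3 lines, with slopes 0, 1, ..., 2). Only the lines that attain the minimum somewhere contribute to roots; other lines are dominated. Here the surviving (envelope) indices are i = 2, i = 1, i = 0.
Intersections between consecutive envelope lines give the roots: for adjacent envelope indices i < j the intersection is x = (a_i − a_j) / (j − i). Reading off the sorted break points: {-5, 6}.
Verification: at each break x_0, at least two indices attain the minimum of min_i(a_i + i · x_0).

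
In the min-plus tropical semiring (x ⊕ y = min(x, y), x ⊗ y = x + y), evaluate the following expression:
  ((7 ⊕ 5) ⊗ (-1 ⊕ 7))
((7 ⊕ 5) ⊗ (-1 ⊕ 7)) = 4

Expand innermost to outermost. Recall ⊕ takes the minimum of its arguments and ⊗ takes their sum. Working out the expression ((7 ⊕ 5) ⊗ (-1 ⊕ 7)) gives 4.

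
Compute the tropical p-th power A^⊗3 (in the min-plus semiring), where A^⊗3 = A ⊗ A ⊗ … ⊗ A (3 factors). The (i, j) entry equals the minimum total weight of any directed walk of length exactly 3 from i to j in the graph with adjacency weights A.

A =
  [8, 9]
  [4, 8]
A^⊗3 =
  [21, 22]
  [17, 21]

Each entry (A^⊗3)_ij equals the minimum over all length-3 walks i = v_0 → v_1 → … → v_3 = j of Σ_t A[v_t][v_{t+1}]. For example, for (i, j) = (0, 1) we minimise over 4 possible intermediate vertex sequences; the minimum is 22, attained along the walk 0 → 1 → 0 → 1.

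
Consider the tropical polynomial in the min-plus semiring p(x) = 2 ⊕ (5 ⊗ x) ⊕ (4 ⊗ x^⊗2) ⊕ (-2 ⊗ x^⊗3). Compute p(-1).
p(-1) = -5

A tropical monomial a ⊗ x^⊗i evaluates to a + i · x. Evaluating each term at x = -1:
  Term 0 contributes 2 + 0 · -1 = 2
  Term 1 contributes 5 + 1 · -1 = 4
  Term 2 contributes 4 + 2 · -1 = 2
  Term 3 contributes -2 + 3 · -1 = -5
p(-1) = ⊕ of these = min[2, 4, 2, -5] = -5.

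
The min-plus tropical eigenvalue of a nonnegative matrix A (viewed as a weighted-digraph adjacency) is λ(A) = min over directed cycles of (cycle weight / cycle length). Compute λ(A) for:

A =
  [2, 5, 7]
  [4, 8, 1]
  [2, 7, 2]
λ(A) = 2

Enumerate directed cycles and compute their means (weight / length). Sample:
  cycle 0 → 0: weight = 2, length = 1, mean = 2/1 ≈ 2.000
  cycle 1 → 1: weight = 8, length = 1, mean = 8/1 ≈ 8.000
  cycle 2 → 2: weight = 2, length = 1, mean = 2/1 ≈ 2.000
  cycle 0 → 1 → 0: weight = 9, length = 2, mean = 9/2 ≈ 4.500
  cycle 0 → 2 → 0: weight = 9, length = 2, mean = 9/2 ≈ 4.500
  cycle 1 → 0 → 1: weight = 9, length = 2, mean = 9/2 ≈ 4.500
Minimum mean = 2.000, attained e.g. along the cycle 0 → 0 with weight 2 and length 1. So λ(A) = 2/1 = 2.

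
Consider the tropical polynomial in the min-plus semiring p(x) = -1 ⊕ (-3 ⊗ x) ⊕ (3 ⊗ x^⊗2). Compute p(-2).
p(-2) = -5

A tropical monomial a ⊗ x^⊗i evaluates to a + i · x. Evaluating each term at x = -2:
  Term 0 contributes -1 + 0 · -2 = -1
  Term 1 contributes -3 + 1 · -2 = -5
  Term 2 contributes 3 + 2 · -2 = -1
p(-2) = ⊕ of these = min[-1, -5, -1] = -5.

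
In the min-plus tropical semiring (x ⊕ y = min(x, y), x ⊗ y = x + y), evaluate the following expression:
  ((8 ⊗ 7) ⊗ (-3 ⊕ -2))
((8 ⊗ 7) ⊗ (-3 ⊕ -2)) = 12

Expand innermost to outermost. Recall ⊕ takes the minimum of its arguments and ⊗ takes their sum. Working out the expression ((8 ⊗ 7) ⊗ (-3 ⊕ -2)) gives 12.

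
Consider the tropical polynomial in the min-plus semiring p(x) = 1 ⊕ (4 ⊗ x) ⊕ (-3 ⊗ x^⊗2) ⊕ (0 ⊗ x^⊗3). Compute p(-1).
p(-1) = -5

A tropical monomial a ⊗ x^⊗i evaluates to a + i · x. Evaluating each term at x = -1:
  Term 0 contributes 1 + 0 · -1 = 1
  Term 1 contributes 4 + 1 · -1 = 3
  Term 2 contributes -3 + 2 · -1 = -5
  Term 3 contributes 0 + 3 · -1 = -3
p(-1) = ⊕ of these = min[1, 3, -5, -3] = -5.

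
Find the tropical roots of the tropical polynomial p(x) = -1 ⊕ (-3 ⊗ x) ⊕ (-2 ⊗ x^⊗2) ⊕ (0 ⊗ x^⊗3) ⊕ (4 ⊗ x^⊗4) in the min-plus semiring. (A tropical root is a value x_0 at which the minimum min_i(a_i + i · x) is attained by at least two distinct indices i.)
Roots: {-4, -2, -1, 2}

Each tropical root is a break point of the lower envelope of the lines y = a_i + i · x (there are 5 lines, with slopes 0, 1, ..., 4). Only the lines that attain the minimum somewhere contribute to roots; other lines are dominated. Here the surviving (envelope) indices are i = 4, i = 3, i = 2, i = 1, i = 0.
Intersections between consecutive envelope lines give the roots: for adjacent envelope indices i < j the intersection is x = (a_i − a_j) / (j − i). Reading off the sorted break points: {-4, -2, -1, 2}.
Verification: at each break x_0, at least two indices attain the minimum of min_i(a_i + i · x_0).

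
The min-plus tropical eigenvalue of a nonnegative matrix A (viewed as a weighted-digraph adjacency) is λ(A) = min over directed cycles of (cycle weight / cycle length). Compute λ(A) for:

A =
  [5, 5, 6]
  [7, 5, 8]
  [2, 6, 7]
λ(A) = 4

Enumerate directed cycles and compute their means (weight / length). Sample:
  cycle 0 → 0: weight = 5, length = 1, mean = 5/1 ≈ 5.000
  cycle 1 → 1: weight = 5, length = 1, mean = 5/1 ≈ 5.000
  cycle 2 → 2: weight = 7, length = 1, mean = 7/1 ≈ 7.000
  cycle 0 → 1 → 0: weight = 12, length = 2, mean = 12/2 ≈ 6.000
  cycle 0 → 2 → 0: weight = 8, length = 2, mean = 8/2 ≈ 4.000
  cycle 1 → 0 → 1: weight = 12, length = 2, mean = 12/2 ≈ 6.000
Minimum mean = 4.000, attained e.g. along the cycle 0 → 2 → 0 with weight 8 and length 2. So λ(A) = 8/2 = 4.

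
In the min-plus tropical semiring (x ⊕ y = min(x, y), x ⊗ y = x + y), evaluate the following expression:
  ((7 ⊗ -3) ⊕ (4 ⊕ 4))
((7 ⊗ -3) ⊕ (4 ⊕ 4)) = 4

Expand innermost to outermost. Recall ⊕ takes the minimum of its arguments and ⊗ takes their sum. Working out the expression ((7 ⊗ -3) ⊕ (4 ⊕ 4)) gives 4.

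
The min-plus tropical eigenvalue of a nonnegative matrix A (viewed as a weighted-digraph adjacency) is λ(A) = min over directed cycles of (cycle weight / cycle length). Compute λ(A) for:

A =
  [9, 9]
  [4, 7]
λ(A) = 13/2

Enumerate directed cycles and compute their means (weight / length). Sample:
  cycle 0 → 0: weight = 9, length = 1, mean = 9/1 ≈ 9.000
  cycle 1 → 1: weight = 7, length = 1, mean = 7/1 ≈ 7.000
  cycle 0 → 1 → 0: weight = 13, length = 2, mean = 13/2 ≈ 6.500
  cycle 1 → 0 → 1: weight = 13, length = 2, mean = 13/2 ≈ 6.500
Minimum mean = 6.500, attained e.g. along the cycle 0 → 1 → 0 with weight 13 and length 2. So λ(A) = 13/2 = 13/2.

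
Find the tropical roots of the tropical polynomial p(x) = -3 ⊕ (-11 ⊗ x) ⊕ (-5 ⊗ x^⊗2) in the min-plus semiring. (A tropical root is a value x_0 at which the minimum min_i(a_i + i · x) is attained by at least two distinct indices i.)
Roots: {-6, 8}

Each tropical root is a break point of the lower envelope of the lines y = a_i + i · x (there are 3 lines, with slopes 0, 1, ..., 2). Only the lines that attain the minimum somewhere contribute to roots; other lines are dominated. Here the surviving (envelope) indices are i = 2, i = 1, i = 0.
Intersections between consecutive envelope lines give the roots: for adjacent envelope indices i < j the intersection is x = (a_i − a_j) / (j − i). Reading off the sorted break points: {-6, 8}.
Verification: at each break x_0, at least two indices attain the minimum of min_i(a_i + i · x_0).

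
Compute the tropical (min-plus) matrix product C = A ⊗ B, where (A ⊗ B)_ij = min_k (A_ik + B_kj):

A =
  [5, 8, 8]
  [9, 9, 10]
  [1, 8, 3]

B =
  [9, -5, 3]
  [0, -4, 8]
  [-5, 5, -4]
A ⊗ B =
  [3, 0, 4]
  [5, 4, 6]
  [-2, -4, -1]

Apply the min-plus product entry-by-entry:
  C[0][0] = min over k of (A[0][0] + B[0][0] = 5 + 9 = 14, A[0][1] + B[1][0] = 8 + 0 = 8, A[0][2] + B[2][0] = 8 + -5 = 3) = 3 (attained at k = 2)
  C[0][1] = min over k of (A[0][0] + B[0][1] = 5 + -5 = 0, A[0][1] + B[1][1] = 8 + -4 = 4, A[0][2] + B[2][1] = 8 + 5 = 13) = 0 (attained at k = 0)
  C[0][2] = min over k of (A[0][0] + B[0][2] = 5 + 3 = 8, A[0][1] + B[1][2] = 8 + 8 = 16, A[0][2] + B[2][2] = 8 + -4 = 4) = 4 (attained at k = 2)
  C[1][0] = min over k of (A[1][0] + B[0][0] = 9 + 9 = 18, A[1][1] + B[1][0] = 9 + 0 = 9, A[1][2] + B[2][0] = 10 + -5 = 5) = 5 (attained at k = 2)
  C[1][1] = min over k of (A[1][0] + B[0][1] = 9 + -5 = 4, A[1][1] + B[1][1] = 9 + -4 = 5, A[1][2] + B[2][1] = 10 + 5 = 15) = 4 (attained at k = 0)
  C[1][2] = min over k of (A[1][0] + B[0][2] = 9 + 3 = 12, A[1][1] + B[1][2] = 9 + 8 = 17, A[1][2] + B[2][2] = 10 + -4 = 6) = 6 (attained at k = 2)
  C[2][0] = min over k of (A[2][0] + B[0][0] = 1 + 9 = 10, A[2][1] + B[1][0] = 8 + 0 = 8, A[2][2] + B[2][0] = 3 + -5 = -2) = -2 (attained at k = 2)
  C[2][1] = min over k of (A[2][0] + B[0][1] = 1 + -5 = -4, A[2][1] + B[1][1] = 8 + -4 = 4, A[2][2] + B[2][1] = 3 + 5 = 8) = -4 (attained at k = 0)
  C[2][2] = min over k of (A[2][0] + B[0][2] = 1 + 3 = 4, A[2][1] + B[1][2] = 8 + 8 = 16, A[2][2] + B[2][2] = 3 + -4 = -1) = -1 (attained at k = 2)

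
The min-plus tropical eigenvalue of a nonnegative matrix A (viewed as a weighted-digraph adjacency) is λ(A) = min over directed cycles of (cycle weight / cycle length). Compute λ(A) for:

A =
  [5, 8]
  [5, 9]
λ(A) = 5

Enumerate directed cycles and compute their means (weight / length). Sample:
  cycle 0 → 0: weight = 5, length = 1, mean = 5/1 ≈ 5.000
  cycle 1 → 1: weight = 9, length = 1, mean = 9/1 ≈ 9.000
  cycle 0 → 1 → 0: weight = 13, length = 2, mean = 13/2 ≈ 6.500
  cycle 1 → 0 → 1: weight = 13, length = 2, mean = 13/2 ≈ 6.500
Minimum mean = 5.000, attained e.g. along the cycle 0 → 0 with weight 5 and length 1. So λ(A) = 5/1 = 5.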